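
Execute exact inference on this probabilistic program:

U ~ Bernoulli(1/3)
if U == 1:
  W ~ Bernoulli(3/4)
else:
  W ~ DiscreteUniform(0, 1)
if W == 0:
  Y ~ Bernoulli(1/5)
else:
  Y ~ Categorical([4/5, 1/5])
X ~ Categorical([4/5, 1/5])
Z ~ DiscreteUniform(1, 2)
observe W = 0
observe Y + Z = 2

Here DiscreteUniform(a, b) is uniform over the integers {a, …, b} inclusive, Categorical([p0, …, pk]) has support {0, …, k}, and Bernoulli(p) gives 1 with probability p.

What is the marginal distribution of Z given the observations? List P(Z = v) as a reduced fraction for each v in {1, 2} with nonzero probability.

P(Z=1) = 1/5, P(Z=2) = 4/5

Enumerate traces; 8 have nonzero weight after conditioning:
  (U=0, W=0, Y=0, X=0, Z=2) weight 8/75
  (U=0, W=0, Y=0, X=1, Z=2) weight 2/75
  (U=0, W=0, Y=1, X=0, Z=1) weight 2/75
  (U=0, W=0, Y=1, X=1, Z=1) weight 1/150
  (U=1, W=0, Y=0, X=0, Z=2) weight 2/75
  (U=1, W=0, Y=0, X=1, Z=2) weight 1/150
  (U=1, W=0, Y=1, X=0, Z=1) weight 1/150
  (U=1, W=0, Y=1, X=1, Z=1) weight 1/600
Group by Z:
  weight(Z=1) = 1/24
  weight(Z=2) = 1/6
Total weight = 1/24 + 1/6 = 5/24
P(Z=1 | obs) = 1/24 / 5/24 = 1/5
P(Z=2 | obs) = 1/6 / 5/24 = 4/5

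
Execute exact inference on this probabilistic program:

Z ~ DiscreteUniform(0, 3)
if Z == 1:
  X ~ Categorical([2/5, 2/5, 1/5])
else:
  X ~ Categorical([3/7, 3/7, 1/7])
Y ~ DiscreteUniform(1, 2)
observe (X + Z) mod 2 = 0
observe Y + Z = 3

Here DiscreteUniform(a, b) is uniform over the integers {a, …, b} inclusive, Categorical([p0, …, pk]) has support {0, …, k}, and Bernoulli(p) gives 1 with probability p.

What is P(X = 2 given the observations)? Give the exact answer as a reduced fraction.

Enumerate traces; 3 have nonzero weight after conditioning:
  (Z=1, X=1, Y=2) weight 1/20
  (Z=2, X=0, Y=1) weight 3/56
  (Z=2, X=2, Y=1) weight 1/56
Group by X:
  weight(X=0) = 3/56
  weight(X=1) = 1/20
  weight(X=2) = 1/56
Total weight = 3/56 + 1/20 + 1/56 = 17/140
P(X=0 | obs) = 3/56 / 17/140 = 15/34
P(X=1 | obs) = 1/20 / 17/140 = 7/17
P(X=2 | obs) = 1/56 / 17/140 = 5/34

P(X = 2 | obs) = 5/34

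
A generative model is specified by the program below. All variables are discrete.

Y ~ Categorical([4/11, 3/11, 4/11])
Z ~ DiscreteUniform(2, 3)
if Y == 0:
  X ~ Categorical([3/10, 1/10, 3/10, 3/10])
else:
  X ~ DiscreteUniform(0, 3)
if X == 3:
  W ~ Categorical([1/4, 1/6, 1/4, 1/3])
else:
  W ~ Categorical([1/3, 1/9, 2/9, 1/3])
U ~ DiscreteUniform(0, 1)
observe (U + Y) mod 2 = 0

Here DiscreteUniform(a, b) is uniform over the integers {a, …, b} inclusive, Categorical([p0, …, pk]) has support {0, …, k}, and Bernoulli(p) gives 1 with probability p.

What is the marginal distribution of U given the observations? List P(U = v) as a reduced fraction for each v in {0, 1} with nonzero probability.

P(U=0) = 8/11, P(U=1) = 3/11

Enumerate traces; 96 have nonzero weight after conditioning:
  (Y=0, Z=2, X=0, W=0, U=0) weight 1/110
  (Y=0, Z=2, X=0, W=1, U=0) weight 1/330
  (Y=0, Z=2, X=0, W=2, U=0) weight 1/165
  (Y=0, Z=2, X=0, W=3, U=0) weight 1/110
  (Y=0, Z=2, X=1, W=0, U=0) weight 1/330
  (Y=0, Z=2, X=1, W=1, U=0) weight 1/990
  (Y=0, Z=2, X=1, W=2, U=0) weight 1/495
  (Y=0, Z=2, X=1, W=3, U=0) weight 1/330
  (Y=1, Z=2, X=0, W=0, U=1) weight 1/176
  … 87 more
Group by U:
  weight(U=0) = 4/11
  weight(U=1) = 3/22
Total weight = 4/11 + 3/22 = 1/2
P(U=0 | obs) = 4/11 / 1/2 = 8/11
P(U=1 | obs) = 3/22 / 1/2 = 3/11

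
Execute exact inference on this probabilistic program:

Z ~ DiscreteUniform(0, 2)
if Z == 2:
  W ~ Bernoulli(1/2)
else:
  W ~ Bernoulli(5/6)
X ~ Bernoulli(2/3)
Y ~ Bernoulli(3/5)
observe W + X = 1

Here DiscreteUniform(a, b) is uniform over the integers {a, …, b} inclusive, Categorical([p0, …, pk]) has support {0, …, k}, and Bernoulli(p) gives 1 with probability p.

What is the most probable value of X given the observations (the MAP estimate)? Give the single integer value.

Enumerate traces; 12 have nonzero weight after conditioning:
  (Z=0, W=0, X=1, Y=0) weight 2/135
  (Z=0, W=0, X=1, Y=1) weight 1/45
  (Z=0, W=1, X=0, Y=0) weight 1/27
  (Z=0, W=1, X=0, Y=1) weight 1/18
  (Z=1, W=0, X=1, Y=0) weight 2/135
  (Z=1, W=0, X=1, Y=1) weight 1/45
  (Z=1, W=1, X=0, Y=0) weight 1/27
  (Z=1, W=1, X=0, Y=1) weight 1/18
  … 4 more
Group by X:
  weight(X=0) = 13/54
  weight(X=1) = 5/27
Total weight = 13/54 + 5/27 = 23/54
P(X=0 | obs) = 13/54 / 23/54 = 13/23
P(X=1 | obs) = 5/27 / 23/54 = 10/23
argmax = 0

argmax_v P(X = v | obs) = 0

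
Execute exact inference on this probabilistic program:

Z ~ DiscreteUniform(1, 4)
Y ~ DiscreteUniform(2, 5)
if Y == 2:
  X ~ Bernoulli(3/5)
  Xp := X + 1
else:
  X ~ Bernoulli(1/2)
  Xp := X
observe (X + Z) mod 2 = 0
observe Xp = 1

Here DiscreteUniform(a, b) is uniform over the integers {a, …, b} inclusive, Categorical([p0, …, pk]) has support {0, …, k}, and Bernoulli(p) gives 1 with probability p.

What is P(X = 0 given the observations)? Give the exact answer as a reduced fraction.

Enumerate traces; 8 have nonzero weight after conditioning:
  (Z=1, Y=3, X=1) weight 1/32
  (Z=1, Y=4, X=1) weight 1/32
  (Z=1, Y=5, X=1) weight 1/32
  (Z=2, Y=2, X=0) weight 1/40
  (Z=3, Y=3, X=1) weight 1/32
  (Z=3, Y=4, X=1) weight 1/32
  (Z=3, Y=5, X=1) weight 1/32
  (Z=4, Y=2, X=0) weight 1/40
Group by X:
  weight(X=0) = 1/20
  weight(X=1) = 3/16
Total weight = 1/20 + 3/16 = 19/80
P(X=0 | obs) = 1/20 / 19/80 = 4/19
P(X=1 | obs) = 3/16 / 19/80 = 15/19

P(X = 0 | obs) = 4/19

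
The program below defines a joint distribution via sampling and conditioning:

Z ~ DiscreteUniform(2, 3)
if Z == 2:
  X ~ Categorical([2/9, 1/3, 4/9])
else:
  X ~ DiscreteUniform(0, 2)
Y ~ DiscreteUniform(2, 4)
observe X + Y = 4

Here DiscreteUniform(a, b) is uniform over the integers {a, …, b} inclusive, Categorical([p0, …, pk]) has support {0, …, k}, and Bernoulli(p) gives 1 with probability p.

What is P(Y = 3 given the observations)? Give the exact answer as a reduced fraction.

P(Y = 3 | obs) = 1/3

Enumerate traces; 6 have nonzero weight after conditioning:
  (Z=2, X=0, Y=4) weight 1/27
  (Z=2, X=1, Y=3) weight 1/18
  (Z=2, X=2, Y=2) weight 2/27
  (Z=3, X=0, Y=4) weight 1/18
  (Z=3, X=1, Y=3) weight 1/18
  (Z=3, X=2, Y=2) weight 1/18
Group by Y:
  weight(Y=2) = 7/54
  weight(Y=3) = 1/9
  weight(Y=4) = 5/54
Total weight = 7/54 + 1/9 + 5/54 = 1/3
P(Y=2 | obs) = 7/54 / 1/3 = 7/18
P(Y=3 | obs) = 1/9 / 1/3 = 1/3
P(Y=4 | obs) = 5/54 / 1/3 = 5/18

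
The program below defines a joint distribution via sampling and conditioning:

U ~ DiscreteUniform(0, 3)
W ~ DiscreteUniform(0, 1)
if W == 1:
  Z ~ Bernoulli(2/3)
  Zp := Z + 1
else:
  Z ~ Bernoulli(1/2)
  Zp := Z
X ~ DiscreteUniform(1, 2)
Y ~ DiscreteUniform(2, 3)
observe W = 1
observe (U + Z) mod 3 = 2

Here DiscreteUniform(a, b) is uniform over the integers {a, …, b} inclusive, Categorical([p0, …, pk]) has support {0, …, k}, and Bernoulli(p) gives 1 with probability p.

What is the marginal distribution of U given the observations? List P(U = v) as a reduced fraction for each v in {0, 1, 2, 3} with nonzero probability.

P(U=1) = 2/3, P(U=2) = 1/3

Enumerate traces; 8 have nonzero weight after conditioning:
  (U=1, W=1, Z=1, X=1, Y=2) weight 1/48
  (U=1, W=1, Z=1, X=1, Y=3) weight 1/48
  (U=1, W=1, Z=1, X=2, Y=2) weight 1/48
  (U=1, W=1, Z=1, X=2, Y=3) weight 1/48
  (U=2, W=1, Z=0, X=1, Y=2) weight 1/96
  (U=2, W=1, Z=0, X=1, Y=3) weight 1/96
  (U=2, W=1, Z=0, X=2, Y=2) weight 1/96
  (U=2, W=1, Z=0, X=2, Y=3) weight 1/96
Group by U:
  weight(U=1) = 1/12
  weight(U=2) = 1/24
Total weight = 1/12 + 1/24 = 1/8
P(U=1 | obs) = 1/12 / 1/8 = 2/3
P(U=2 | obs) = 1/24 / 1/8 = 1/3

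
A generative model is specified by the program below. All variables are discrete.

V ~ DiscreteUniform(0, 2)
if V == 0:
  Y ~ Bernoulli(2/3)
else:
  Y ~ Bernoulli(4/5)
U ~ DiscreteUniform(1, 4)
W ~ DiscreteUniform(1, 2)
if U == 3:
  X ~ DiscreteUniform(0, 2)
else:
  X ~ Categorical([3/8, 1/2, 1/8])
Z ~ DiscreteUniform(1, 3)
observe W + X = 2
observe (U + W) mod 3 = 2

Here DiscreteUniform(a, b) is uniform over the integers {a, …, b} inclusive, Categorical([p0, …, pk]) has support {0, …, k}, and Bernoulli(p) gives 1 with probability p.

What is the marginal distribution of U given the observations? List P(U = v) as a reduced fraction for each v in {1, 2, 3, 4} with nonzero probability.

Enumerate traces; 54 have nonzero weight after conditioning:
  (V=0, Y=0, U=1, W=1, X=1, Z=1) weight 1/432
  (V=0, Y=0, U=1, W=1, X=1, Z=2) weight 1/432
  (V=0, Y=0, U=1, W=1, X=1, Z=3) weight 1/432
  (V=0, Y=0, U=3, W=2, X=0, Z=1) weight 1/648
  (V=0, Y=0, U=3, W=2, X=0, Z=2) weight 1/648
  (V=0, Y=0, U=3, W=2, X=0, Z=3) weight 1/648
  (V=0, Y=0, U=4, W=1, X=1, Z=1) weight 1/432
  (V=0, Y=0, U=4, W=1, X=1, Z=2) weight 1/432
  … 46 more
Group by U:
  weight(U=1) = 1/16
  weight(U=3) = 1/24
  weight(U=4) = 1/16
Total weight = 1/16 + 1/24 + 1/16 = 1/6
P(U=1 | obs) = 1/16 / 1/6 = 3/8
P(U=3 | obs) = 1/24 / 1/6 = 1/4
P(U=4 | obs) = 1/16 / 1/6 = 3/8

P(U=1) = 3/8, P(U=3) = 1/4, P(U=4) = 3/8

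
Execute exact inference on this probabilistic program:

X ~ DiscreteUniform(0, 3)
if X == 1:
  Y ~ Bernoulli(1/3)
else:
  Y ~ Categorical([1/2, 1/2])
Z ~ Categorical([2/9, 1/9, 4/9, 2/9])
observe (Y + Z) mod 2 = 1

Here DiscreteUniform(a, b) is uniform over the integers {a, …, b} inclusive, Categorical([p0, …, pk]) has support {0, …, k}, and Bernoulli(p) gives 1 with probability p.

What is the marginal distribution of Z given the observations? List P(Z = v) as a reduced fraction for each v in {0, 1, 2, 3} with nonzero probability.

Enumerate traces; 16 have nonzero weight after conditioning:
  (X=0, Y=0, Z=1) weight 1/72
  (X=0, Y=0, Z=3) weight 1/36
  (X=0, Y=1, Z=0) weight 1/36
  (X=0, Y=1, Z=2) weight 1/18
  (X=1, Y=0, Z=1) weight 1/54
  (X=1, Y=0, Z=3) weight 1/27
  (X=1, Y=1, Z=0) weight 1/54
  (X=1, Y=1, Z=2) weight 1/27
  … 8 more
Group by Z:
  weight(Z=0) = 11/108
  weight(Z=1) = 13/216
  weight(Z=2) = 11/54
  weight(Z=3) = 13/108
Total weight = 11/108 + 13/216 + 11/54 + 13/108 = 35/72
P(Z=0 | obs) = 11/108 / 35/72 = 22/105
P(Z=1 | obs) = 13/216 / 35/72 = 13/105
P(Z=2 | obs) = 11/54 / 35/72 = 44/105
P(Z=3 | obs) = 13/108 / 35/72 = 26/105

P(Z=0) = 22/105, P(Z=1) = 13/105, P(Z=2) = 44/105, P(Z=3) = 26/105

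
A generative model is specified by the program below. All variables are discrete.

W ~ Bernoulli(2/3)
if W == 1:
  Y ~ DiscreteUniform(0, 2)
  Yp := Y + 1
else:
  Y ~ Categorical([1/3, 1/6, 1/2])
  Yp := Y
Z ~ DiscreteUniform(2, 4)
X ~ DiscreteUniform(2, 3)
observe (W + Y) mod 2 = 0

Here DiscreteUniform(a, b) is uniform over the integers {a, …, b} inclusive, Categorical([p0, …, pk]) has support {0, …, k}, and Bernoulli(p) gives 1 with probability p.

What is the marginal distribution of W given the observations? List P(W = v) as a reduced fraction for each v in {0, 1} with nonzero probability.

P(W=0) = 5/9, P(W=1) = 4/9

Enumerate traces; 18 have nonzero weight after conditioning:
  (W=0, Y=0, Z=2, X=2) weight 1/54
  (W=0, Y=0, Z=2, X=3) weight 1/54
  (W=0, Y=0, Z=3, X=2) weight 1/54
  (W=0, Y=0, Z=3, X=3) weight 1/54
  (W=0, Y=0, Z=4, X=2) weight 1/54
  (W=0, Y=0, Z=4, X=3) weight 1/54
  (W=0, Y=2, Z=2, X=2) weight 1/36
  (W=0, Y=2, Z=2, X=3) weight 1/36
  (W=1, Y=1, Z=2, X=2) weight 1/27
  … 9 more
Group by W:
  weight(W=0) = 5/18
  weight(W=1) = 2/9
Total weight = 5/18 + 2/9 = 1/2
P(W=0 | obs) = 5/18 / 1/2 = 5/9
P(W=1 | obs) = 2/9 / 1/2 = 4/9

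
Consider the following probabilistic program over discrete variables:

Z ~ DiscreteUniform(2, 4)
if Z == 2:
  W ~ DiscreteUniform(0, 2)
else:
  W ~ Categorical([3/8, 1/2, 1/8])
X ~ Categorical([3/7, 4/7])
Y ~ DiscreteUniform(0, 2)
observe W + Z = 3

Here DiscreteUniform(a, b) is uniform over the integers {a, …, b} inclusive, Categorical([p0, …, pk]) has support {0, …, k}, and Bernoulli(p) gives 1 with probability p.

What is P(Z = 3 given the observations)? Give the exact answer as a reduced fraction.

P(Z = 3 | obs) = 9/17

Enumerate traces; 12 have nonzero weight after conditioning:
  (Z=2, W=1, X=0, Y=0) weight 1/63
  (Z=2, W=1, X=0, Y=1) weight 1/63
  (Z=2, W=1, X=0, Y=2) weight 1/63
  (Z=2, W=1, X=1, Y=0) weight 4/189
  (Z=2, W=1, X=1, Y=1) weight 4/189
  (Z=2, W=1, X=1, Y=2) weight 4/189
  (Z=3, W=0, X=0, Y=0) weight 1/56
  (Z=3, W=0, X=0, Y=1) weight 1/56
  … 4 more
Group by Z:
  weight(Z=2) = 1/9
  weight(Z=3) = 1/8
Total weight = 1/9 + 1/8 = 17/72
P(Z=2 | obs) = 1/9 / 17/72 = 8/17
P(Z=3 | obs) = 1/8 / 17/72 = 9/17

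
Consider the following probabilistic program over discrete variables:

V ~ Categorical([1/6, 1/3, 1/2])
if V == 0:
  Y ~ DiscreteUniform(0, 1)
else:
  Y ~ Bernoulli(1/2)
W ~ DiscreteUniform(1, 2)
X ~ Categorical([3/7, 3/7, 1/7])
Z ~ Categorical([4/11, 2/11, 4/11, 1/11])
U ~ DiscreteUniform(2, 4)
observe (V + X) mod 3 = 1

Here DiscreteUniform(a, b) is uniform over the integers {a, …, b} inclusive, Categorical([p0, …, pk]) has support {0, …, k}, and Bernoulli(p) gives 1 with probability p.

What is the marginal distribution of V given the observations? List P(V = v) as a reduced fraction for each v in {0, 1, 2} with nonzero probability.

Enumerate traces; 144 have nonzero weight after conditioning:
  (V=0, Y=0, W=1, X=1, Z=0, U=2) weight 1/462
  (V=0, Y=0, W=1, X=1, Z=0, U=3) weight 1/462
  (V=0, Y=0, W=1, X=1, Z=0, U=4) weight 1/462
  (V=0, Y=0, W=1, X=1, Z=1, U=2) weight 1/924
  (V=0, Y=0, W=1, X=1, Z=1, U=3) weight 1/924
  (V=0, Y=0, W=1, X=1, Z=1, U=4) weight 1/924
  (V=0, Y=0, W=1, X=1, Z=2, U=2) weight 1/462
  (V=0, Y=0, W=1, X=1, Z=2, U=3) weight 1/462
  (V=1, Y=0, W=1, X=0, Z=0, U=2) weight 1/231
  (V=2, Y=0, W=1, X=2, Z=0, U=2) weight 1/462
  … 134 more
Group by V:
  weight(V=0) = 1/14
  weight(V=1) = 1/7
  weight(V=2) = 1/14
Total weight = 1/14 + 1/7 + 1/14 = 2/7
P(V=0 | obs) = 1/14 / 2/7 = 1/4
P(V=1 | obs) = 1/7 / 2/7 = 1/2
P(V=2 | obs) = 1/14 / 2/7 = 1/4

P(V=0) = 1/4, P(V=1) = 1/2, P(V=2) = 1/4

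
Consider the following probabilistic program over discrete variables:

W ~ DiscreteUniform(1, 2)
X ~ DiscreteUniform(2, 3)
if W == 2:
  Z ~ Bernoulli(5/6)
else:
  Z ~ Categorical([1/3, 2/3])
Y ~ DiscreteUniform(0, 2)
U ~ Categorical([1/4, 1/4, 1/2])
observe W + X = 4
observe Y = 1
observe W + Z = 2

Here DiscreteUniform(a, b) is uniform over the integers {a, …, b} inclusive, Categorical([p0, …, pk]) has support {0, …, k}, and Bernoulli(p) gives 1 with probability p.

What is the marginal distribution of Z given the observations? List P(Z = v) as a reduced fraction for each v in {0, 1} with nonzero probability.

Enumerate traces; 6 have nonzero weight after conditioning:
  (W=1, X=3, Z=1, Y=1, U=0) weight 1/72
  (W=1, X=3, Z=1, Y=1, U=1) weight 1/72
  (W=1, X=3, Z=1, Y=1, U=2) weight 1/36
  (W=2, X=2, Z=0, Y=1, U=0) weight 1/288
  (W=2, X=2, Z=0, Y=1, U=1) weight 1/288
  (W=2, X=2, Z=0, Y=1, U=2) weight 1/144
Group by Z:
  weight(Z=0) = 1/72
  weight(Z=1) = 1/18
Total weight = 1/72 + 1/18 = 5/72
P(Z=0 | obs) = 1/72 / 5/72 = 1/5
P(Z=1 | obs) = 1/18 / 5/72 = 4/5

P(Z=0) = 1/5, P(Z=1) = 4/5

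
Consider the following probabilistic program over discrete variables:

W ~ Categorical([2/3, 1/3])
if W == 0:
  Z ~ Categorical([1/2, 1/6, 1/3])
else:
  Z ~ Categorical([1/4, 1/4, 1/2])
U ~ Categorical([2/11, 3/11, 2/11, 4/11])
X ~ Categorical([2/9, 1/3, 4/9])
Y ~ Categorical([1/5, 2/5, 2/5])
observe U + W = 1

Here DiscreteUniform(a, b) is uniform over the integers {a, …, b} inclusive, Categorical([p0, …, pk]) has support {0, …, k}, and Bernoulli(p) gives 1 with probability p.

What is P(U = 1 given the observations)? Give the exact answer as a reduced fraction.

P(U = 1 | obs) = 3/4

Enumerate traces; 54 have nonzero weight after conditioning:
  (W=0, Z=0, U=1, X=0, Y=0) weight 2/495
  (W=0, Z=0, U=1, X=0, Y=1) weight 4/495
  (W=0, Z=0, U=1, X=0, Y=2) weight 4/495
  (W=0, Z=0, U=1, X=1, Y=0) weight 1/165
  (W=0, Z=0, U=1, X=1, Y=1) weight 2/165
  (W=0, Z=0, U=1, X=1, Y=2) weight 2/165
  (W=0, Z=0, U=1, X=2, Y=0) weight 4/495
  (W=0, Z=0, U=1, X=2, Y=1) weight 8/495
  (W=1, Z=0, U=0, X=0, Y=0) weight 1/1485
  … 45 more
Group by U:
  weight(U=0) = 2/33
  weight(U=1) = 2/11
Total weight = 2/33 + 2/11 = 8/33
P(U=0 | obs) = 2/33 / 8/33 = 1/4
P(U=1 | obs) = 2/11 / 8/33 = 3/4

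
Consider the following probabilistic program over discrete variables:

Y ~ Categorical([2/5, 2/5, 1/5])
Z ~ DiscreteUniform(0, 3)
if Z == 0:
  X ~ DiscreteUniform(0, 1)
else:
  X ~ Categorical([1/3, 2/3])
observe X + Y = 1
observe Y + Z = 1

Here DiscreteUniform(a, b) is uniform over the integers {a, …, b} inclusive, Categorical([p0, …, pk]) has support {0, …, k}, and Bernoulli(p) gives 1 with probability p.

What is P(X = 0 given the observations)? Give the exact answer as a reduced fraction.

P(X = 0 | obs) = 3/7

Enumerate traces; 2 have nonzero weight after conditioning:
  (Y=0, Z=1, X=1) weight 1/15
  (Y=1, Z=0, X=0) weight 1/20
Group by X:
  weight(X=0) = 1/20
  weight(X=1) = 1/15
Total weight = 1/20 + 1/15 = 7/60
P(X=0 | obs) = 1/20 / 7/60 = 3/7
P(X=1 | obs) = 1/15 / 7/60 = 4/7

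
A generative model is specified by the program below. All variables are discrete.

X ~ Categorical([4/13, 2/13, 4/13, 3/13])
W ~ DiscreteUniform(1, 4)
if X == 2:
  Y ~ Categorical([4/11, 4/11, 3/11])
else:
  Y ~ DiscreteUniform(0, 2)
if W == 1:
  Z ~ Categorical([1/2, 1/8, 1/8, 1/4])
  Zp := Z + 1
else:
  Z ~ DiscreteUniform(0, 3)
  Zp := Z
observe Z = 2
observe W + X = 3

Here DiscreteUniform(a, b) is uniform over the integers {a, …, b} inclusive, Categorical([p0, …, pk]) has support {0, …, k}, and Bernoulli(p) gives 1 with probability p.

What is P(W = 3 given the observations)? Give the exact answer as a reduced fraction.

Enumerate traces; 9 have nonzero weight after conditioning:
  (X=0, W=3, Y=0, Z=2) weight 1/156
  (X=0, W=3, Y=1, Z=2) weight 1/156
  (X=0, W=3, Y=2, Z=2) weight 1/156
  (X=1, W=2, Y=0, Z=2) weight 1/312
  (X=1, W=2, Y=1, Z=2) weight 1/312
  (X=1, W=2, Y=2, Z=2) weight 1/312
  (X=2, W=1, Y=0, Z=2) weight 1/286
  (X=2, W=1, Y=1, Z=2) weight 1/286
  … 1 more
Group by W:
  weight(W=1) = 1/104
  weight(W=2) = 1/104
  weight(W=3) = 1/52
Total weight = 1/104 + 1/104 + 1/52 = 1/26
P(W=1 | obs) = 1/104 / 1/26 = 1/4
P(W=2 | obs) = 1/104 / 1/26 = 1/4
P(W=3 | obs) = 1/52 / 1/26 = 1/2

P(W = 3 | obs) = 1/2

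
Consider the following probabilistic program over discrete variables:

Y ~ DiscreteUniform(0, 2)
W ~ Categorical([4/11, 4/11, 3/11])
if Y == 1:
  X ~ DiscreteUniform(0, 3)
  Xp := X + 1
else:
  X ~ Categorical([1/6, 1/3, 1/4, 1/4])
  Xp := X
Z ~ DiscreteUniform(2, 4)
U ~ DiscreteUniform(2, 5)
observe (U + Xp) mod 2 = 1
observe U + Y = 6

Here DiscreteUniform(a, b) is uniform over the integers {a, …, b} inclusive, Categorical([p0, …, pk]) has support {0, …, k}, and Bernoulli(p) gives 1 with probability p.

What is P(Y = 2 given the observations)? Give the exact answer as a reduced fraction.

P(Y = 2 | obs) = 7/13

Enumerate traces; 36 have nonzero weight after conditioning:
  (Y=1, W=0, X=1, Z=2, U=5) weight 1/396
  (Y=1, W=0, X=1, Z=3, U=5) weight 1/396
  (Y=1, W=0, X=1, Z=4, U=5) weight 1/396
  (Y=1, W=0, X=3, Z=2, U=5) weight 1/396
  (Y=1, W=0, X=3, Z=3, U=5) weight 1/396
  (Y=1, W=0, X=3, Z=4, U=5) weight 1/396
  (Y=1, W=1, X=1, Z=2, U=5) weight 1/396
  (Y=1, W=1, X=1, Z=3, U=5) weight 1/396
  (Y=2, W=0, X=1, Z=2, U=4) weight 1/297
  … 27 more
Group by Y:
  weight(Y=1) = 1/24
  weight(Y=2) = 7/144
Total weight = 1/24 + 7/144 = 13/144
P(Y=1 | obs) = 1/24 / 13/144 = 6/13
P(Y=2 | obs) = 7/144 / 13/144 = 7/13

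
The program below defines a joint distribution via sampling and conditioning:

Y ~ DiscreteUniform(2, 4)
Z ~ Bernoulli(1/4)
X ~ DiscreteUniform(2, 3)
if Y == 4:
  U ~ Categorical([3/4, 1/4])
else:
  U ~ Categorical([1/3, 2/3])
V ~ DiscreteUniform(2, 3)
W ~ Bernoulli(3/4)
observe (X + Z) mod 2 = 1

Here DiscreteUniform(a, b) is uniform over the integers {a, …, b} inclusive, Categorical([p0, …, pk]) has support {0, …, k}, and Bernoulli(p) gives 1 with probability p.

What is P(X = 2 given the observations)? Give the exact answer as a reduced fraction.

P(X = 2 | obs) = 1/4

Enumerate traces; 48 have nonzero weight after conditioning:
  (Y=2, Z=0, X=3, U=0, V=2, W=0) weight 1/192
  (Y=2, Z=0, X=3, U=0, V=2, W=1) weight 1/64
  (Y=2, Z=0, X=3, U=0, V=3, W=0) weight 1/192
  (Y=2, Z=0, X=3, U=0, V=3, W=1) weight 1/64
  (Y=2, Z=0, X=3, U=1, V=2, W=0) weight 1/96
  (Y=2, Z=0, X=3, U=1, V=2, W=1) weight 1/32
  (Y=2, Z=0, X=3, U=1, V=3, W=0) weight 1/96
  (Y=2, Z=0, X=3, U=1, V=3, W=1) weight 1/32
  (Y=2, Z=1, X=2, U=0, V=2, W=0) weight 1/576
  … 39 more
Group by X:
  weight(X=2) = 1/8
  weight(X=3) = 3/8
Total weight = 1/8 + 3/8 = 1/2
P(X=2 | obs) = 1/8 / 1/2 = 1/4
P(X=3 | obs) = 3/8 / 1/2 = 3/4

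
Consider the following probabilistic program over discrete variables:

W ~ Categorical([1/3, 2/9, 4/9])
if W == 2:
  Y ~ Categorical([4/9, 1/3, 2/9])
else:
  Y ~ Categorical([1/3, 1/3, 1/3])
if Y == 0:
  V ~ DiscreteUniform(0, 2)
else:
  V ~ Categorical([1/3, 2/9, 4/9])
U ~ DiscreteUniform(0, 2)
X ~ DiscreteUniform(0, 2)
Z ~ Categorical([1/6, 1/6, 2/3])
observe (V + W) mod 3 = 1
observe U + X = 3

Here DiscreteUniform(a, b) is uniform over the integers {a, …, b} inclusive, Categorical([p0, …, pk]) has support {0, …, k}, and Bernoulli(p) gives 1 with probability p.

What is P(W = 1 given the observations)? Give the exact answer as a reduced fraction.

P(W = 1 | obs) = 54/245

Enumerate traces; 54 have nonzero weight after conditioning:
  (W=0, Y=0, V=1, U=1, X=2, Z=0) weight 1/1458
  (W=0, Y=0, V=1, U=1, X=2, Z=1) weight 1/1458
  (W=0, Y=0, V=1, U=1, X=2, Z=2) weight 2/729
  (W=0, Y=0, V=1, U=2, X=1, Z=0) weight 1/1458
  (W=0, Y=0, V=1, U=2, X=1, Z=1) weight 1/1458
  (W=0, Y=0, V=1, U=2, X=1, Z=2) weight 2/729
  (W=0, Y=1, V=1, U=1, X=2, Z=0) weight 1/2187
  (W=0, Y=1, V=1, U=1, X=2, Z=1) weight 1/2187
  (W=1, Y=0, V=0, U=1, X=2, Z=0) weight 1/2187
  (W=2, Y=0, V=2, U=1, X=2, Z=0) weight 8/6561
  … 44 more
Group by W:
  weight(W=0) = 14/729
  weight(W=1) = 4/243
  weight(W=2) = 256/6561
Total weight = 14/729 + 4/243 + 256/6561 = 490/6561
P(W=0 | obs) = 14/729 / 490/6561 = 9/35
P(W=1 | obs) = 4/243 / 490/6561 = 54/245
P(W=2 | obs) = 256/6561 / 490/6561 = 128/245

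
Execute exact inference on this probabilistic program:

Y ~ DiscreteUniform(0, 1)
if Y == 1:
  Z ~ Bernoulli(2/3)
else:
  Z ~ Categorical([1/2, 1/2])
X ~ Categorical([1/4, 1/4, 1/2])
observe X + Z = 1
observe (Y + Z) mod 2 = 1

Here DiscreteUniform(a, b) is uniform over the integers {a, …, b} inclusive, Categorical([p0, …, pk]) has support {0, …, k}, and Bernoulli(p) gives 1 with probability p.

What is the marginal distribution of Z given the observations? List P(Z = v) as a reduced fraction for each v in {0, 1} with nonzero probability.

Enumerate traces; 2 have nonzero weight after conditioning:
  (Y=0, Z=1, X=0) weight 1/16
  (Y=1, Z=0, X=1) weight 1/24
Group by Z:
  weight(Z=0) = 1/24
  weight(Z=1) = 1/16
Total weight = 1/24 + 1/16 = 5/48
P(Z=0 | obs) = 1/24 / 5/48 = 2/5
P(Z=1 | obs) = 1/16 / 5/48 = 3/5

P(Z=0) = 2/5, P(Z=1) = 3/5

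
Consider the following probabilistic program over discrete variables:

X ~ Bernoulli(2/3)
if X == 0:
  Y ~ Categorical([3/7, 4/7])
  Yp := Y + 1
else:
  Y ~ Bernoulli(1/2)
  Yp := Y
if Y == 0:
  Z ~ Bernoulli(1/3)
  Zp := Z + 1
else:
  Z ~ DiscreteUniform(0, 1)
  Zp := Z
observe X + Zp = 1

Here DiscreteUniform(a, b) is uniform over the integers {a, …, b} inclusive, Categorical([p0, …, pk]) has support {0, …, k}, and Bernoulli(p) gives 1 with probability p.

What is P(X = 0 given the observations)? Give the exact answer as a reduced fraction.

Enumerate traces; 3 have nonzero weight after conditioning:
  (X=0, Y=0, Z=0) weight 2/21
  (X=0, Y=1, Z=1) weight 2/21
  (X=1, Y=1, Z=0) weight 1/6
Group by X:
  weight(X=0) = 4/21
  weight(X=1) = 1/6
Total weight = 4/21 + 1/6 = 5/14
P(X=0 | obs) = 4/21 / 5/14 = 8/15
P(X=1 | obs) = 1/6 / 5/14 = 7/15

P(X = 0 | obs) = 8/15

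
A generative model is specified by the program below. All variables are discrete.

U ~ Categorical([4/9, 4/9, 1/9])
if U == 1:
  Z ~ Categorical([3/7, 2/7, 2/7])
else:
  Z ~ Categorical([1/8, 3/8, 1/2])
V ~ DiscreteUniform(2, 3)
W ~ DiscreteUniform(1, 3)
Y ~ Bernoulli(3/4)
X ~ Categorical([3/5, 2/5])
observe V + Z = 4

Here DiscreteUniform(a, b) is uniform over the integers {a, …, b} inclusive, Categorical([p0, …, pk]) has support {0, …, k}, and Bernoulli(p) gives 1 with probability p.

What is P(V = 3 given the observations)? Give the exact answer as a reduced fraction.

P(V = 3 | obs) = 169/373

Enumerate traces; 72 have nonzero weight after conditioning:
  (U=0, Z=1, V=3, W=1, Y=0, X=0) weight 1/240
  (U=0, Z=1, V=3, W=1, Y=0, X=1) weight 1/360
  (U=0, Z=1, V=3, W=1, Y=1, X=0) weight 1/80
  (U=0, Z=1, V=3, W=1, Y=1, X=1) weight 1/120
  (U=0, Z=1, V=3, W=2, Y=0, X=0) weight 1/240
  (U=0, Z=1, V=3, W=2, Y=0, X=1) weight 1/360
  (U=0, Z=1, V=3, W=2, Y=1, X=0) weight 1/80
  (U=0, Z=1, V=3, W=2, Y=1, X=1) weight 1/120
  (U=0, Z=2, V=2, W=1, Y=0, X=0) weight 1/180
  … 63 more
Group by V:
  weight(V=2) = 17/84
  weight(V=3) = 169/1008
Total weight = 17/84 + 169/1008 = 373/1008
P(V=2 | obs) = 17/84 / 373/1008 = 204/373
P(V=3 | obs) = 169/1008 / 373/1008 = 169/373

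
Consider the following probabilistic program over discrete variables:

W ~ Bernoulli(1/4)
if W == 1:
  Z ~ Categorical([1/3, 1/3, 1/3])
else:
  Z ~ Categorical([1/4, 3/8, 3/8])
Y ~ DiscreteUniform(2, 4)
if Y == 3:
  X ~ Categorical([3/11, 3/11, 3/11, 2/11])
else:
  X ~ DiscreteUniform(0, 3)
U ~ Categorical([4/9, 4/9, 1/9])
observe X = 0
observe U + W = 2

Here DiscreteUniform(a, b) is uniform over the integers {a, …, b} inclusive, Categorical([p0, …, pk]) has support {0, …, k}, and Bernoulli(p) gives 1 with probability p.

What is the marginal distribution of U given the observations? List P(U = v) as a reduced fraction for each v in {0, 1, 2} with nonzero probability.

Enumerate traces; 18 have nonzero weight after conditioning:
  (W=0, Z=0, Y=2, X=0, U=2) weight 1/576
  (W=0, Z=0, Y=3, X=0, U=2) weight 1/528
  (W=0, Z=0, Y=4, X=0, U=2) weight 1/576
  (W=0, Z=1, Y=2, X=0, U=2) weight 1/384
  (W=0, Z=1, Y=3, X=0, U=2) weight 1/352
  (W=0, Z=1, Y=4, X=0, U=2) weight 1/384
  (W=0, Z=2, Y=2, X=0, U=2) weight 1/384
  (W=0, Z=2, Y=3, X=0, U=2) weight 1/352
  (W=1, Z=0, Y=2, X=0, U=1) weight 1/324
  … 9 more
Group by U:
  weight(U=1) = 17/594
  weight(U=2) = 17/792
Total weight = 17/594 + 17/792 = 119/2376
P(U=1 | obs) = 17/594 / 119/2376 = 4/7
P(U=2 | obs) = 17/792 / 119/2376 = 3/7

P(U=1) = 4/7, P(U=2) = 3/7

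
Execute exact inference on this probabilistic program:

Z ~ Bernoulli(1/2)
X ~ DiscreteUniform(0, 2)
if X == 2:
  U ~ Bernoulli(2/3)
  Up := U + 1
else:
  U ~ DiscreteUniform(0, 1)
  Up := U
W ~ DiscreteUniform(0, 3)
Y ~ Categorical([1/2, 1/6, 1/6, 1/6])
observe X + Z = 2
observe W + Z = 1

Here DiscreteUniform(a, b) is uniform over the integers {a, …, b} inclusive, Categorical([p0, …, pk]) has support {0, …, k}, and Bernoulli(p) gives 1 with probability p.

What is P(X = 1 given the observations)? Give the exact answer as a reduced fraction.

P(X = 1 | obs) = 1/2

Enumerate traces; 16 have nonzero weight after conditioning:
  (Z=0, X=2, U=0, W=1, Y=0) weight 1/144
  (Z=0, X=2, U=0, W=1, Y=1) weight 1/432
  (Z=0, X=2, U=0, W=1, Y=2) weight 1/432
  (Z=0, X=2, U=0, W=1, Y=3) weight 1/432
  (Z=0, X=2, U=1, W=1, Y=0) weight 1/72
  (Z=0, X=2, U=1, W=1, Y=1) weight 1/216
  (Z=0, X=2, U=1, W=1, Y=2) weight 1/216
  (Z=0, X=2, U=1, W=1, Y=3) weight 1/216
  (Z=1, X=1, U=0, W=0, Y=0) weight 1/96
  … 7 more
Group by X:
  weight(X=1) = 1/24
  weight(X=2) = 1/24
Total weight = 1/24 + 1/24 = 1/12
P(X=1 | obs) = 1/24 / 1/12 = 1/2
P(X=2 | obs) = 1/24 / 1/12 = 1/2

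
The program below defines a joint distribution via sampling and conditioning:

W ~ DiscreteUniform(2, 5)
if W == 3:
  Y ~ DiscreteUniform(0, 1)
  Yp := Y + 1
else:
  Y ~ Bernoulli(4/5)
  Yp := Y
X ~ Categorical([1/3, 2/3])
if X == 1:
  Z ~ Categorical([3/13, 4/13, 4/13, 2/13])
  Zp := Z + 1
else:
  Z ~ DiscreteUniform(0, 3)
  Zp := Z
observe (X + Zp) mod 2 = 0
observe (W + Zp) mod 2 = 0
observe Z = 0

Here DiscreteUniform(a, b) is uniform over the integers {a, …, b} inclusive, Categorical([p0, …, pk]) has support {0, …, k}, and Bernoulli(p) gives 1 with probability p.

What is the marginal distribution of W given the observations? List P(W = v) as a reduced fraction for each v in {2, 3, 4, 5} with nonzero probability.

Enumerate traces; 8 have nonzero weight after conditioning:
  (W=2, Y=0, X=0, Z=0) weight 1/240
  (W=2, Y=1, X=0, Z=0) weight 1/60
  (W=3, Y=0, X=1, Z=0) weight 1/52
  (W=3, Y=1, X=1, Z=0) weight 1/52
  (W=4, Y=0, X=0, Z=0) weight 1/240
  (W=4, Y=1, X=0, Z=0) weight 1/60
  (W=5, Y=0, X=1, Z=0) weight 1/130
  (W=5, Y=1, X=1, Z=0) weight 2/65
Group by W:
  weight(W=2) = 1/48
  weight(W=3) = 1/26
  weight(W=4) = 1/48
  weight(W=5) = 1/26
Total weight = 1/48 + 1/26 + 1/48 + 1/26 = 37/312
P(W=2 | obs) = 1/48 / 37/312 = 13/74
P(W=3 | obs) = 1/26 / 37/312 = 12/37
P(W=4 | obs) = 1/48 / 37/312 = 13/74
P(W=5 | obs) = 1/26 / 37/312 = 12/37

P(W=2) = 13/74, P(W=3) = 12/37, P(W=4) = 13/74, P(W=5) = 12/37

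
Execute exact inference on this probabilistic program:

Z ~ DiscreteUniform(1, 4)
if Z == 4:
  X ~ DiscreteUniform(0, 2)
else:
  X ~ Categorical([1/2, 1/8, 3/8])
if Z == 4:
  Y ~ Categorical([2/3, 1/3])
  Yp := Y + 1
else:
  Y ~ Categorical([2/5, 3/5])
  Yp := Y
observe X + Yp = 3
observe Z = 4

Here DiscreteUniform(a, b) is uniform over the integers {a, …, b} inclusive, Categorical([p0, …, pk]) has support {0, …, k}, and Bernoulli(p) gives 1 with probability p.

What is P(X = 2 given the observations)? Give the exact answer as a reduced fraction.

Enumerate traces; 2 have nonzero weight after conditioning:
  (Z=4, X=1, Y=1) weight 1/36
  (Z=4, X=2, Y=0) weight 1/18
Group by X:
  weight(X=1) = 1/36
  weight(X=2) = 1/18
Total weight = 1/36 + 1/18 = 1/12
P(X=1 | obs) = 1/36 / 1/12 = 1/3
P(X=2 | obs) = 1/18 / 1/12 = 2/3

P(X = 2 | obs) = 2/3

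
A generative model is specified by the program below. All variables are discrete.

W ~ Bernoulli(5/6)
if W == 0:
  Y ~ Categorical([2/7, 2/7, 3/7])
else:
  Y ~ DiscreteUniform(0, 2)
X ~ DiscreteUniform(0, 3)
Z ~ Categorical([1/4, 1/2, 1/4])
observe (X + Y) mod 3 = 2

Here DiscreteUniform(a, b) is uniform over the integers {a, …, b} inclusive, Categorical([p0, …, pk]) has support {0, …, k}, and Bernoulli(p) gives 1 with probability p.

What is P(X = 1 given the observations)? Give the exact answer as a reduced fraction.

P(X = 1 | obs) = 41/170

Enumerate traces; 24 have nonzero weight after conditioning:
  (W=0, Y=0, X=2, Z=0) weight 1/336
  (W=0, Y=0, X=2, Z=1) weight 1/168
  (W=0, Y=0, X=2, Z=2) weight 1/336
  (W=0, Y=1, X=1, Z=0) weight 1/336
  (W=0, Y=1, X=1, Z=1) weight 1/168
  (W=0, Y=1, X=1, Z=2) weight 1/336
  (W=0, Y=2, X=0, Z=0) weight 1/224
  (W=0, Y=2, X=0, Z=1) weight 1/112
  (W=0, Y=2, X=3, Z=0) weight 1/224
  … 15 more
Group by X:
  weight(X=0) = 11/126
  weight(X=1) = 41/504
  weight(X=2) = 41/504
  weight(X=3) = 11/126
Total weight = 11/126 + 41/504 + 41/504 + 11/126 = 85/252
P(X=0 | obs) = 11/126 / 85/252 = 22/85
P(X=1 | obs) = 41/504 / 85/252 = 41/170
P(X=2 | obs) = 41/504 / 85/252 = 41/170
P(X=3 | obs) = 11/126 / 85/252 = 22/85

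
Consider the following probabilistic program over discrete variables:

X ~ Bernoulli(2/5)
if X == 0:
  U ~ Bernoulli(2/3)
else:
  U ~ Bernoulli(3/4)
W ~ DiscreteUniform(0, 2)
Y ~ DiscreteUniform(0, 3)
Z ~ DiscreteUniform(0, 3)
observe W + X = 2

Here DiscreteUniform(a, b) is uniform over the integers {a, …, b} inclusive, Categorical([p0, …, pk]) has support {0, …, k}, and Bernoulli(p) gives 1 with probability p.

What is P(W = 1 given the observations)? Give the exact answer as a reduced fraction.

P(W = 1 | obs) = 2/5

Enumerate traces; 64 have nonzero weight after conditioning:
  (X=0, U=0, W=2, Y=0, Z=0) weight 1/240
  (X=0, U=0, W=2, Y=0, Z=1) weight 1/240
  (X=0, U=0, W=2, Y=0, Z=2) weight 1/240
  (X=0, U=0, W=2, Y=0, Z=3) weight 1/240
  (X=0, U=0, W=2, Y=1, Z=0) weight 1/240
  (X=0, U=0, W=2, Y=1, Z=1) weight 1/240
  (X=0, U=0, W=2, Y=1, Z=2) weight 1/240
  (X=0, U=0, W=2, Y=1, Z=3) weight 1/240
  (X=1, U=0, W=1, Y=0, Z=0) weight 1/480
  … 55 more
Group by W:
  weight(W=1) = 2/15
  weight(W=2) = 1/5
Total weight = 2/15 + 1/5 = 1/3
P(W=1 | obs) = 2/15 / 1/3 = 2/5
P(W=2 | obs) = 1/5 / 1/3 = 3/5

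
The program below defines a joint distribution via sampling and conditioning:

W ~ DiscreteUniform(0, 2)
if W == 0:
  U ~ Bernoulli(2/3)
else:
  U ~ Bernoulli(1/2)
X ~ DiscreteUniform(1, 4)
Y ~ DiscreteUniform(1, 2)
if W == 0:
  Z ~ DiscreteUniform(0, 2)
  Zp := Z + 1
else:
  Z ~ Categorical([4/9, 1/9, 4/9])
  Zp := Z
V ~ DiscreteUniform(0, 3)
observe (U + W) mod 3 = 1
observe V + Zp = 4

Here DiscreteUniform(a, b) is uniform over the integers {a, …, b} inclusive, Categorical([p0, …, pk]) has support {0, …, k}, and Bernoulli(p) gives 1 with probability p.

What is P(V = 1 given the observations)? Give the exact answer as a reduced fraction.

Enumerate traces; 40 have nonzero weight after conditioning:
  (W=0, U=1, X=1, Y=1, Z=0, V=3) weight 1/432
  (W=0, U=1, X=1, Y=1, Z=1, V=2) weight 1/432
  (W=0, U=1, X=1, Y=1, Z=2, V=1) weight 1/432
  (W=0, U=1, X=1, Y=2, Z=0, V=3) weight 1/432
  (W=0, U=1, X=1, Y=2, Z=1, V=2) weight 1/432
  (W=0, U=1, X=1, Y=2, Z=2, V=1) weight 1/432
  (W=0, U=1, X=2, Y=1, Z=0, V=3) weight 1/432
  (W=0, U=1, X=2, Y=1, Z=1, V=2) weight 1/432
  … 32 more
Group by V:
  weight(V=1) = 1/54
  weight(V=2) = 1/27
  weight(V=3) = 5/216
Total weight = 1/54 + 1/27 + 5/216 = 17/216
P(V=1 | obs) = 1/54 / 17/216 = 4/17
P(V=2 | obs) = 1/27 / 17/216 = 8/17
P(V=3 | obs) = 5/216 / 17/216 = 5/17

P(V = 1 | obs) = 4/17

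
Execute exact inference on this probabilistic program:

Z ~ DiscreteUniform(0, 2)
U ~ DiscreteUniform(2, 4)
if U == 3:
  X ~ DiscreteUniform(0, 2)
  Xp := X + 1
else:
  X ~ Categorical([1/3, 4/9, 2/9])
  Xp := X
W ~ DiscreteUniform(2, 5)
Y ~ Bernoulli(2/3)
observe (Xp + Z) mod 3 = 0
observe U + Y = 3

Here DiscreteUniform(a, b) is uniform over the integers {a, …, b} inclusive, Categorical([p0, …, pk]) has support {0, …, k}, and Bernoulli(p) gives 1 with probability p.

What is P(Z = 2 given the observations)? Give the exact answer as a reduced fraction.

Enumerate traces; 24 have nonzero weight after conditioning:
  (Z=0, U=2, X=0, W=2, Y=1) weight 1/162
  (Z=0, U=2, X=0, W=3, Y=1) weight 1/162
  (Z=0, U=2, X=0, W=4, Y=1) weight 1/162
  (Z=0, U=2, X=0, W=5, Y=1) weight 1/162
  (Z=0, U=3, X=2, W=2, Y=0) weight 1/324
  (Z=0, U=3, X=2, W=3, Y=0) weight 1/324
  (Z=0, U=3, X=2, W=4, Y=0) weight 1/324
  (Z=0, U=3, X=2, W=5, Y=0) weight 1/324
  (Z=1, U=2, X=2, W=2, Y=1) weight 1/243
  (Z=2, U=2, X=1, W=2, Y=1) weight 2/243
  … 14 more
Group by Z:
  weight(Z=0) = 1/27
  weight(Z=1) = 7/243
  weight(Z=2) = 11/243
Total weight = 1/27 + 7/243 + 11/243 = 1/9
P(Z=0 | obs) = 1/27 / 1/9 = 1/3
P(Z=1 | obs) = 7/243 / 1/9 = 7/27
P(Z=2 | obs) = 11/243 / 1/9 = 11/27

P(Z = 2 | obs) = 11/27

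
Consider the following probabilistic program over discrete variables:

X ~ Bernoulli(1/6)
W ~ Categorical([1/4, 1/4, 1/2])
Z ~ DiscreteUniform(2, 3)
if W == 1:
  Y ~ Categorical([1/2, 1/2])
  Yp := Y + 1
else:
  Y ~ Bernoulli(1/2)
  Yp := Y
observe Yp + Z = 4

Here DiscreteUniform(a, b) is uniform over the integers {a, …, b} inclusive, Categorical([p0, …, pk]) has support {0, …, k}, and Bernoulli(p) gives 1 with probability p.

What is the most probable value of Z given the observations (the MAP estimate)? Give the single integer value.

argmax_v P(Z = v | obs) = 3

Enumerate traces; 8 have nonzero weight after conditioning:
  (X=0, W=0, Z=3, Y=1) weight 5/96
  (X=0, W=1, Z=2, Y=1) weight 5/96
  (X=0, W=1, Z=3, Y=0) weight 5/96
  (X=0, W=2, Z=3, Y=1) weight 5/48
  (X=1, W=0, Z=3, Y=1) weight 1/96
  (X=1, W=1, Z=2, Y=1) weight 1/96
  (X=1, W=1, Z=3, Y=0) weight 1/96
  (X=1, W=2, Z=3, Y=1) weight 1/48
Group by Z:
  weight(Z=2) = 1/16
  weight(Z=3) = 1/4
Total weight = 1/16 + 1/4 = 5/16
P(Z=2 | obs) = 1/16 / 5/16 = 1/5
P(Z=3 | obs) = 1/4 / 5/16 = 4/5
argmax = 3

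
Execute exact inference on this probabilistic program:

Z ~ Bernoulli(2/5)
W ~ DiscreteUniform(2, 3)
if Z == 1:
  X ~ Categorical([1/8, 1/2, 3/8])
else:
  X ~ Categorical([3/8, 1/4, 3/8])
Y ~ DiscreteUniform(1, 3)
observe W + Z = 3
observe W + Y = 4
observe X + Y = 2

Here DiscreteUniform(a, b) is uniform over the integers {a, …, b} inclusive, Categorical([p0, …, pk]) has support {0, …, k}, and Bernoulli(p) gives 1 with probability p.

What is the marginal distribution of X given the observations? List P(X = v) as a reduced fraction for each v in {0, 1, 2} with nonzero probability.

Enumerate traces; 2 have nonzero weight after conditioning:
  (Z=0, W=3, X=1, Y=1) weight 1/40
  (Z=1, W=2, X=0, Y=2) weight 1/120
Group by X:
  weight(X=0) = 1/120
  weight(X=1) = 1/40
Total weight = 1/120 + 1/40 = 1/30
P(X=0 | obs) = 1/120 / 1/30 = 1/4
P(X=1 | obs) = 1/40 / 1/30 = 3/4

P(X=0) = 1/4, P(X=1) = 3/4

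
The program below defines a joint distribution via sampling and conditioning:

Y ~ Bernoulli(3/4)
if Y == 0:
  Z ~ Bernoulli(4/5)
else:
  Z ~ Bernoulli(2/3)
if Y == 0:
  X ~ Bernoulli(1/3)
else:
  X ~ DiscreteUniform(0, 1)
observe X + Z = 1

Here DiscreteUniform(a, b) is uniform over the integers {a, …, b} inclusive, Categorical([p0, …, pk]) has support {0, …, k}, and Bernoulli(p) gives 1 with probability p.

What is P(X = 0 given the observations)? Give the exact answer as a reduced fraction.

P(X = 0 | obs) = 46/63

Enumerate traces; 4 have nonzero weight after conditioning:
  (Y=0, Z=0, X=1) weight 1/60
  (Y=0, Z=1, X=0) weight 2/15
  (Y=1, Z=0, X=1) weight 1/8
  (Y=1, Z=1, X=0) weight 1/4
Group by X:
  weight(X=0) = 23/60
  weight(X=1) = 17/120
Total weight = 23/60 + 17/120 = 21/40
P(X=0 | obs) = 23/60 / 21/40 = 46/63
P(X=1 | obs) = 17/120 / 21/40 = 17/63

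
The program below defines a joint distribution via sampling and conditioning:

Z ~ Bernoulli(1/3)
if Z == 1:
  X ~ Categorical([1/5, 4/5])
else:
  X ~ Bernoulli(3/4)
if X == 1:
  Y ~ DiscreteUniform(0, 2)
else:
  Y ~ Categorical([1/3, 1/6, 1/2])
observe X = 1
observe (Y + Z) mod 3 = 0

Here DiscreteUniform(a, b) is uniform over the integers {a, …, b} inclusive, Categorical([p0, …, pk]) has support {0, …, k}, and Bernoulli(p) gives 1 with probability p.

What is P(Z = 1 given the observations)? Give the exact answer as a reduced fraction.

P(Z = 1 | obs) = 8/23

Enumerate traces; 2 have nonzero weight after conditioning:
  (Z=0, X=1, Y=0) weight 1/6
  (Z=1, X=1, Y=2) weight 4/45
Group by Z:
  weight(Z=0) = 1/6
  weight(Z=1) = 4/45
Total weight = 1/6 + 4/45 = 23/90
P(Z=0 | obs) = 1/6 / 23/90 = 15/23
P(Z=1 | obs) = 4/45 / 23/90 = 8/23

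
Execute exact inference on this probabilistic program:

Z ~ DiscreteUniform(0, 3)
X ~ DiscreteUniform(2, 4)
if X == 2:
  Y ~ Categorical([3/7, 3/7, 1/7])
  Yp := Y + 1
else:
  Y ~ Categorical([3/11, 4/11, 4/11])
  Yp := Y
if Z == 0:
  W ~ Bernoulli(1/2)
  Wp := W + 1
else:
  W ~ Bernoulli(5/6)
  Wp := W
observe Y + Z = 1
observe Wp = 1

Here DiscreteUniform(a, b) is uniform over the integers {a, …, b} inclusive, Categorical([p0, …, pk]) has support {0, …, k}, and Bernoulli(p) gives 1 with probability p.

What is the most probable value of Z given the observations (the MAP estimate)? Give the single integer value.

Enumerate traces; 6 have nonzero weight after conditioning:
  (Z=0, X=2, Y=1, W=0) weight 1/56
  (Z=0, X=3, Y=1, W=0) weight 1/66
  (Z=0, X=4, Y=1, W=0) weight 1/66
  (Z=1, X=2, Y=0, W=1) weight 5/168
  (Z=1, X=3, Y=0, W=1) weight 5/264
  (Z=1, X=4, Y=0, W=1) weight 5/264
Group by Z:
  weight(Z=0) = 89/1848
  weight(Z=1) = 125/1848
Total weight = 89/1848 + 125/1848 = 107/924
P(Z=0 | obs) = 89/1848 / 107/924 = 89/214
P(Z=1 | obs) = 125/1848 / 107/924 = 125/214
argmax = 1

argmax_v P(Z = v | obs) = 1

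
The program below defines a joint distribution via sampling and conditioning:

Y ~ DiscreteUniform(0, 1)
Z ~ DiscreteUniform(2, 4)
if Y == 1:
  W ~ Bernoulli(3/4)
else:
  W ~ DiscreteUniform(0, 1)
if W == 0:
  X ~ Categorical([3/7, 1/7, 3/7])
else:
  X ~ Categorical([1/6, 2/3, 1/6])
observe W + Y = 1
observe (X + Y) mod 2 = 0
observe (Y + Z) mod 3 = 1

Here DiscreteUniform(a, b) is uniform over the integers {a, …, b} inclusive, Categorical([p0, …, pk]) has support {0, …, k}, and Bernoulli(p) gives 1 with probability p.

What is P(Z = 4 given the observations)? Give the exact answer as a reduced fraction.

P(Z = 4 | obs) = 14/17

Enumerate traces; 3 have nonzero weight after conditioning:
  (Y=0, Z=4, W=1, X=0) weight 1/72
  (Y=0, Z=4, W=1, X=2) weight 1/72
  (Y=1, Z=3, W=0, X=1) weight 1/168
Group by Z:
  weight(Z=3) = 1/168
  weight(Z=4) = 1/36
Total weight = 1/168 + 1/36 = 17/504
P(Z=3 | obs) = 1/168 / 17/504 = 3/17
P(Z=4 | obs) = 1/36 / 17/504 = 14/17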